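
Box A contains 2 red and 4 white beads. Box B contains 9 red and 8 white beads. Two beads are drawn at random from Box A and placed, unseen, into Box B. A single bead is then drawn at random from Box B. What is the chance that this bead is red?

29/57

Condition on how many of the transferred beads are red (from Box A: 2 red of 6; then Box B has 19 total).
  0 red: C(2,0)C(4,2)/C(6,2) = 2/5; then P = 9/19
  1 red: C(2,1)C(4,1)/C(6,2) = 8/15; then P = 10/19
  2 red: C(2,2)C(4,0)/C(6,2) = 1/15; then P = 11/19
P(red from Box B) = 29/57 ≈ 0.5088.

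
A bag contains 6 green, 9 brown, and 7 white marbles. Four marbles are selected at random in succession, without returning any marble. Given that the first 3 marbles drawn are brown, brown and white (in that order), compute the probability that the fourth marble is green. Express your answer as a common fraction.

After removing 2 brown, 1 white, the bag has 6 green out of 19 remaining.
P(fourth is green | given) = 6/19 ≈ 0.3158.

6/19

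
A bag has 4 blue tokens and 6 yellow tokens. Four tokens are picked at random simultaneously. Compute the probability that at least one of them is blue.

Use the complement: P(at least one blue) = 1 − P(no blue).
P(none) = C(6,4)/C(10,4) = 15/210.
So P = 1 − 15/210 = 13/14 ≈ 0.9286.

13/14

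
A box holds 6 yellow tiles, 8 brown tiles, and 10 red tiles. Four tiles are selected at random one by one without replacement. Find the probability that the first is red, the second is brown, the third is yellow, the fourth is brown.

Multiply the conditional probability of each draw in order, without replacement, so each draw removes one from its color and from the total.
P = (10/24) · (8/23) · (6/22) · (7/21) = 10/759 ≈ 0.0132.

10/759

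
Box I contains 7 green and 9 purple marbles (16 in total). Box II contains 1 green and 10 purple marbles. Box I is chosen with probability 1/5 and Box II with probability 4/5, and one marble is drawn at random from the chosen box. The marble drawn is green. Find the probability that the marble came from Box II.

64/141

P(green | Box I) = 7/16; P(green | Box II) = 1/11.
P(green) = 1/5·7/16 + 4/5·1/11 = 141/880.
By Bayes' rule, P(Box II | green) = 4/55 / 141/880 = 64/141 ≈ 0.4539.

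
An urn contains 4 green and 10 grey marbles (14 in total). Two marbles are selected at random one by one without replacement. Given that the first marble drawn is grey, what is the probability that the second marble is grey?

After removing 1 grey, the urn has 9 grey out of 13 remaining.
P(second is grey | given) = 9/13 ≈ 0.6923.

9/13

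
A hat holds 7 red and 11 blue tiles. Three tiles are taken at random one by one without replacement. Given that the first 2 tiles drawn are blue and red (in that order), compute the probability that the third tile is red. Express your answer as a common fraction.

After removing 1 red, 1 blue, the hat has 6 red out of 16 remaining.
P(third is red | given) = 6/16 = 3/8 ≈ 0.3750.

3/8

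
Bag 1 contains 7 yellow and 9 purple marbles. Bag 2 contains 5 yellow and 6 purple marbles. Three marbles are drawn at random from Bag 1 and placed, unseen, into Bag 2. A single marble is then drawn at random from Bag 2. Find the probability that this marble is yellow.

101/224

Condition on how many of the transferred marbles are yellow (from Bag 1: 7 yellow of 16; then Bag 2 has 14 total).
  0 yellow: C(7,0)C(9,3)/C(16,3) = 3/20; then P = 5/14
  1 yellow: C(7,1)C(9,2)/C(16,3) = 9/20; then P = 6/14
  2 yellow: C(7,2)C(9,1)/C(16,3) = 27/80; then P = 7/14
  3 yellow: C(7,3)C(9,0)/C(16,3) = 1/16; then P = 8/14
P(yellow from Bag 2) = 101/224 ≈ 0.4509.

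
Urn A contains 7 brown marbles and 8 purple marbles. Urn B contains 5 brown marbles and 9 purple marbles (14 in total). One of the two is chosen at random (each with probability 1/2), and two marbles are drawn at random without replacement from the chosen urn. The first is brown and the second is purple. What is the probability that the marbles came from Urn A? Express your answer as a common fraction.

P(E | Urn A) = 4/15; P(E | Urn B) = 45/182.
P(E) = 1/2·4/15 + 1/2·45/182 = 1403/5460.
By Bayes' rule, P(Urn A | E) = 2/15 / 1403/5460 = 728/1403 ≈ 0.5189.

728/1403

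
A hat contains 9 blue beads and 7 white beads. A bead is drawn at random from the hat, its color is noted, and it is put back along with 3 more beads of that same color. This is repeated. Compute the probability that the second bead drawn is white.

7/16

Condition on the first draw. If first is white (prob 7/16), second-white has prob (10)/(19); if not (prob 9/16), it has prob 7/(19).
P = (7/16)·(10/19) + (9/16)·(7/19) = 7/16 ≈ 0.4375.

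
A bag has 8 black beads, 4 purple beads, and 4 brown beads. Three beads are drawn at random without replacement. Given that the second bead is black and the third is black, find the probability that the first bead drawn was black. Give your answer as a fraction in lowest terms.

3/7

P(first=black and the second bead is black and the third is black) = (8/16)·(7/15)·(6/14) = 1/10.
P(E) = Σ over first color = 1/10 + 1/15 + 1/15 = 7/30.
By Bayes, P(first=black | E) = 1/10 / 7/30 = 3/7 ≈ 0.4286.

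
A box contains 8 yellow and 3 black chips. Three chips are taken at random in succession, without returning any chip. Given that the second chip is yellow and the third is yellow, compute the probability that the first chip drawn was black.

1/3

P(first=black and the second chip is yellow and the third is yellow) = (3/11)·(8/10)·(7/9) = 28/165.
P(E) = Σ over first color = 56/165 + 28/165 = 28/55.
By Bayes, P(first=black | E) = 28/165 / 28/55 = 1/3 ≈ 0.3333.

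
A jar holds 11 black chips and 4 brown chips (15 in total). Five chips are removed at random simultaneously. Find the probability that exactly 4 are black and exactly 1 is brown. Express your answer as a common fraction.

Unordered draws without replacement: count favorable combinations over C(15,5).
Favorable = C(11,4) · C(4,1) = 1320; total = C(15,5) = 3003.
P = 1320/3003 = 40/91 ≈ 0.4396.

40/91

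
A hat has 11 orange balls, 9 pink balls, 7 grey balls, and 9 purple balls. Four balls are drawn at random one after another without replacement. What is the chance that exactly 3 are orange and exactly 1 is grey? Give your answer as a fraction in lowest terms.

1/51

Unordered draws without replacement: count favorable combinations over C(36,4).
Favorable = C(11,3) · C(9,0) · C(7,1) · C(9,0) = 1155; total = C(36,4) = 58905.
P = 1155/58905 = 1/51 ≈ 0.0196.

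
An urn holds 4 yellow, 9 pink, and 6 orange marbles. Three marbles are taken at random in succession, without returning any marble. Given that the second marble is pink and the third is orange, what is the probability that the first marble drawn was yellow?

P(first=yellow and the second marble is pink and the third is orange) = (4/19)·(9/18)·(6/17) = 12/323.
P(E) = Σ over first color = 12/323 + 24/323 + 15/323 = 3/19.
By Bayes, P(first=yellow | E) = 12/323 / 3/19 = 4/17 ≈ 0.2353.

4/17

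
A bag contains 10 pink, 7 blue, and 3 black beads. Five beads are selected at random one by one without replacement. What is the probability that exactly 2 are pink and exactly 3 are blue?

525/5168

Unordered draws without replacement: count favorable combinations over C(20,5).
Favorable = C(10,2) · C(7,3) · C(3,0) = 1575; total = C(20,5) = 15504.
P = 1575/15504 = 525/5168 ≈ 0.1016.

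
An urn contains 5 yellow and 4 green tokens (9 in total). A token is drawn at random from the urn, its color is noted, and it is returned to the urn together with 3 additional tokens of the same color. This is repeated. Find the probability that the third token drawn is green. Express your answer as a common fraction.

Sum over the four possibilities for the first two draws (green/not-green each), tracking how the green count and total change by +3 per draw.
P(third is green) = 4/9 ≈ 0.4444. (In a Pólya urn every draw has the same marginal probability 4/9.)

4/9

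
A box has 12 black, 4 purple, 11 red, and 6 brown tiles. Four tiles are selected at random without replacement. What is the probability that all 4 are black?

Unordered draws without replacement: count favorable combinations over C(33,4).
Favorable = C(12,4) · C(4,0) · C(11,0) · C(6,0) = 495; total = C(33,4) = 40920.
P = 495/40920 = 3/248 ≈ 0.0121.

3/248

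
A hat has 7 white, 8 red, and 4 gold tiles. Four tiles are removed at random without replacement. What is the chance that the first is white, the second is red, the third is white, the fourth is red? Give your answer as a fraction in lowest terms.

Multiply the conditional probability of each draw in order, without replacement, so each draw removes one from its color and from the total.
P = (7/19) · (8/18) · (6/17) · (7/16) = 49/1938 ≈ 0.0253.

49/1938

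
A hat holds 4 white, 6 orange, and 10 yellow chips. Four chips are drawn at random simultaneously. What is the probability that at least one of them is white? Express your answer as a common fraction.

Use the complement: P(at least one white) = 1 − P(no white).
P(none) = C(16,4)/C(20,4) = 1820/4845.
So P = 1 − 1820/4845 = 605/969 ≈ 0.6244.

605/969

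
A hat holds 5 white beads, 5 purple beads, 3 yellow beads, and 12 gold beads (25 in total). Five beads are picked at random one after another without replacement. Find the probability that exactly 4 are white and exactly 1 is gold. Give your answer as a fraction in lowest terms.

2/1771

Unordered draws without replacement: count favorable combinations over C(25,5).
Favorable = C(5,4) · C(5,0) · C(3,0) · C(12,1) = 60; total = C(25,5) = 53130.
P = 60/53130 = 2/1771 ≈ 0.0011.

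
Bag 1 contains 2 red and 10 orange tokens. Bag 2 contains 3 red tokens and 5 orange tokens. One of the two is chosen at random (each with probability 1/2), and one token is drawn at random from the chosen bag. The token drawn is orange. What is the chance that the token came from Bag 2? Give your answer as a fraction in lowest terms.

P(orange | Bag 1) = 5/6; P(orange | Bag 2) = 5/8.
P(orange) = 1/2·5/6 + 1/2·5/8 = 35/48.
By Bayes' rule, P(Bag 2 | orange) = 5/16 / 35/48 = 3/7 ≈ 0.4286.

3/7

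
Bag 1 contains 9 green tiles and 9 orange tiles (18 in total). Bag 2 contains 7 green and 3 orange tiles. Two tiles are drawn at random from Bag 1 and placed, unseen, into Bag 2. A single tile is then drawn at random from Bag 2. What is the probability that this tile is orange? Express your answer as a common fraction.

1/3

Condition on how many of the transferred tiles are orange (from Bag 1: 9 orange of 18; then Bag 2 has 12 total).
  0 orange: C(9,0)C(9,2)/C(18,2) = 4/17; then P = 3/12
  1 orange: C(9,1)C(9,1)/C(18,2) = 9/17; then P = 4/12
  2 orange: C(9,2)C(9,0)/C(18,2) = 4/17; then P = 5/12
P(orange from Bag 2) = 1/3 ≈ 0.3333.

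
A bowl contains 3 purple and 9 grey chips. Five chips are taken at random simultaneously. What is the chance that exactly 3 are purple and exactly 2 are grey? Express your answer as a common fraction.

Unordered draws without replacement: count favorable combinations over C(12,5).
Favorable = C(3,3) · C(9,2) = 36; total = C(12,5) = 792.
P = 36/792 = 1/22 ≈ 0.0455.

1/22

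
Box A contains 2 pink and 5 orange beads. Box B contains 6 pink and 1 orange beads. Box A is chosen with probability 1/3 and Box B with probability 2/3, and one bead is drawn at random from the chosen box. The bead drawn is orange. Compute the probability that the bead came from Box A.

5/7

P(orange | Box A) = 5/7; P(orange | Box B) = 1/7.
P(orange) = 1/3·5/7 + 2/3·1/7 = 1/3.
By Bayes' rule, P(Box A | orange) = 5/21 / 1/3 = 5/7 ≈ 0.7143.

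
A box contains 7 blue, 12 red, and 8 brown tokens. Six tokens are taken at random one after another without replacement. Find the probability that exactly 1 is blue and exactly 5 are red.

Unordered draws without replacement: count favorable combinations over C(27,6).
Favorable = C(7,1) · C(12,5) · C(8,0) = 5544; total = C(27,6) = 296010.
P = 5544/296010 = 28/1495 ≈ 0.0187.

28/1495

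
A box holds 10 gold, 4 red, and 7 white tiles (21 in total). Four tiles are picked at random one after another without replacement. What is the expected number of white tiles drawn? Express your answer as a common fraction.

4/3

By linearity of expectation, E[X] = Σ P(draw i is white); by symmetry each draw (even without replacement) has P(white) = 7/21.
E[X] = 4 · 7/21 = 4/3 ≈ 1.3333.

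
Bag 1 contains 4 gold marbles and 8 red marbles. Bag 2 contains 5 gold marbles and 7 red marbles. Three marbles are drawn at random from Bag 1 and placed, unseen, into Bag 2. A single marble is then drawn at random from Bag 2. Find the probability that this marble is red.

3/5

Condition on how many of the transferred marbles are red (from Bag 1: 8 red of 12; then Bag 2 has 15 total).
  0 red: C(8,0)C(4,3)/C(12,3) = 1/55; then P = 7/15
  1 red: C(8,1)C(4,2)/C(12,3) = 12/55; then P = 8/15
  2 red: C(8,2)C(4,1)/C(12,3) = 28/55; then P = 9/15
  3 red: C(8,3)C(4,0)/C(12,3) = 14/55; then P = 10/15
P(red from Bag 2) = 3/5 ≈ 0.6000.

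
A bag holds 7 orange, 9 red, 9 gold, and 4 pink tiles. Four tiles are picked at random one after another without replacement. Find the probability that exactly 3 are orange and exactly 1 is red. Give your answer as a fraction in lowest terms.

5/377

Unordered draws without replacement: count favorable combinations over C(29,4).
Favorable = C(7,3) · C(9,1) · C(9,0) · C(4,0) = 315; total = C(29,4) = 23751.
P = 315/23751 = 5/377 ≈ 0.0133.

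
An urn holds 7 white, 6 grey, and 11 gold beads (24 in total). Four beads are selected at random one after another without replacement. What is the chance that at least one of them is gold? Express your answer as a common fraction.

901/966

Use the complement: P(at least one gold) = 1 − P(no gold).
P(none) = C(13,4)/C(24,4) = 715/10626.
So P = 1 − 715/10626 = 901/966 ≈ 0.9327.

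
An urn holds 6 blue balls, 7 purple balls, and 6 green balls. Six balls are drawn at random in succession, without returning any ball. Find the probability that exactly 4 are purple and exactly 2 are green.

25/1292

Unordered draws without replacement: count favorable combinations over C(19,6).
Favorable = C(6,0) · C(7,4) · C(6,2) = 525; total = C(19,6) = 27132.
P = 525/27132 = 25/1292 ≈ 0.0193.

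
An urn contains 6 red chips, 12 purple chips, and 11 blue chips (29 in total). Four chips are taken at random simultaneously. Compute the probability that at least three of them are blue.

1100/7917

Sum the hypergeometric tail for j = 3,…,4 blue chips.
Favorable = C(11,3)·C(18,1) + C(11,4)·C(18,0) = 3300; total = C(29,4) = 23751.
P = 3300/23751 = 1100/7917 ≈ 0.1389.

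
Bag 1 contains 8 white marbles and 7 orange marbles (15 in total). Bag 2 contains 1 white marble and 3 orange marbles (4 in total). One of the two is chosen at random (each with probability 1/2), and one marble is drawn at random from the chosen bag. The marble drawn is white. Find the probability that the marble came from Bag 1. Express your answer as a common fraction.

P(white | Bag 1) = 8/15; P(white | Bag 2) = 1/4.
P(white) = 1/2·8/15 + 1/2·1/4 = 47/120.
By Bayes' rule, P(Bag 1 | white) = 4/15 / 47/120 = 32/47 ≈ 0.6809.

32/47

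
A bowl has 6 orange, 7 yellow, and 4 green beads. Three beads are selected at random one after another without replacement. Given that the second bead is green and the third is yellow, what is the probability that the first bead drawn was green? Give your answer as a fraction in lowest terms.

P(first=green and the second bead is green and the third is yellow) = (4/17)·(3/16)·(7/15) = 7/340.
P(E) = Σ over first color = 7/170 + 7/170 + 7/340 = 7/68.
By Bayes, P(first=green | E) = 7/340 / 7/68 = 1/5 ≈ 0.2000.

1/5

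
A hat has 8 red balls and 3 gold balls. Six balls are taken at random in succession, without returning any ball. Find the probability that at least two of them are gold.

Sum the hypergeometric tail for j = 2,…,3 gold balls.
Favorable = C(3,2)·C(8,4) + C(3,3)·C(8,3) = 266; total = C(11,6) = 462.
P = 266/462 = 19/33 ≈ 0.5758.

19/33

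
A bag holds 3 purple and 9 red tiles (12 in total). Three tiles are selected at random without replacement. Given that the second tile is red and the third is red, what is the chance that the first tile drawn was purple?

3/10

P(first=purple and the second tile is red and the third is red) = (3/12)·(9/11)·(8/10) = 9/55.
P(E) = Σ over first color = 9/55 + 21/55 = 6/11.
By Bayes, P(first=purple | E) = 9/55 / 6/11 = 3/10 ≈ 0.3000.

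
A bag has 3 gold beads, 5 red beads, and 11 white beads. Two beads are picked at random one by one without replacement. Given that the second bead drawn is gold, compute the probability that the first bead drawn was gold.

P(first=gold and the second bead drawn is gold) = (3/19)·(2/18) = 1/57.
P(the second bead drawn is gold) = Σ over first color = 1/57 + 5/114 + 11/114 = 3/19.
By Bayes, P(first=gold | the second bead drawn is gold) = 1/57 / 3/19 = 1/9 ≈ 0.1111.

1/9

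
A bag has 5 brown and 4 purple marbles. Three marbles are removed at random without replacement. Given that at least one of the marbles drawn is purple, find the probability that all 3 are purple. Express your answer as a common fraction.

P(all 3 purple) = C(4,3)/C(9,3) = 1/21; P(at least one purple) = 1 − C(5,3)/C(9,3) = 37/42.
Since 'all 3 purple' ⊆ 'at least one purple', P(all 3 | at least one) = 1/21 / 37/42 = 2/37 ≈ 0.0541.

2/37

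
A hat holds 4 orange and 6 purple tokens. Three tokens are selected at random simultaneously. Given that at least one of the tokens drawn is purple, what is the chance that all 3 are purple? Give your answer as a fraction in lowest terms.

P(all 3 purple) = C(6,3)/C(10,3) = 1/6; P(at least one purple) = 1 − C(4,3)/C(10,3) = 29/30.
Since 'all 3 purple' ⊆ 'at least one purple', P(all 3 | at least one) = 1/6 / 29/30 = 5/29 ≈ 0.1724.

5/29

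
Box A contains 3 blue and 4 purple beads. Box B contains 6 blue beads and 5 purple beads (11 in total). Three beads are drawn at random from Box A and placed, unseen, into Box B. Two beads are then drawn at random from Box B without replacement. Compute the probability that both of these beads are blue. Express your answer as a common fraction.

Condition on how many of the transferred beads are blue (from Box A: 3 blue of 7; then Box B has 14 total).
  0 blue: C(3,0)C(4,3)/C(7,3) = 4/35; then P = C(6,2)/C(14,2) = 15/91
  1 blue: C(3,1)C(4,2)/C(7,3) = 18/35; then P = C(7,2)/C(14,2) = 3/13
  2 blue: C(3,2)C(4,1)/C(7,3) = 12/35; then P = C(8,2)/C(14,2) = 4/13
  3 blue: C(3,3)C(4,0)/C(7,3) = 1/35; then P = C(9,2)/C(14,2) = 36/91
P(both blue) = 162/637 ≈ 0.2543.

162/637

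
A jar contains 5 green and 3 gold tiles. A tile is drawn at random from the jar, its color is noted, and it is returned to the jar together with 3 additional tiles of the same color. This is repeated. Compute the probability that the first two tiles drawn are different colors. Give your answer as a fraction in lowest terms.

15/44

Either gold then green, or green then gold; after the first draw the total is 11.
P = (3/8)·(5/11) + (5/8)·(3/11) = 15/44 ≈ 0.3409.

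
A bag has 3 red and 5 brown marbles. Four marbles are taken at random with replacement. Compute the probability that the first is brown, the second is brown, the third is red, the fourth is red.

225/4096

Multiply the conditional probability of each draw in order, with replacement (the composition resets each draw).
P = (5/8) · (5/8) · (3/8) · (3/8) = 225/4096 ≈ 0.0549.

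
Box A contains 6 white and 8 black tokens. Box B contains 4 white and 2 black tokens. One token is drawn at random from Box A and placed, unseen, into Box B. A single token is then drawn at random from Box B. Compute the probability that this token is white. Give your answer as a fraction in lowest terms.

Condition on how many of the transferred tokens are white (from Box A: 6 white of 14; then Box B has 7 total).
  0 white: C(6,0)C(8,1)/C(14,1) = 4/7; then P = 4/7
  1 white: C(6,1)C(8,0)/C(14,1) = 3/7; then P = 5/7
P(white from Box B) = 31/49 ≈ 0.6327.

31/49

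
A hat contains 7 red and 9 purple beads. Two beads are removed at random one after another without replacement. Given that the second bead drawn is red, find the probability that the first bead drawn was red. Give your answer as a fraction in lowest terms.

2/5

P(first=red and the second bead drawn is red) = (7/16)·(6/15) = 7/40.
P(the second bead drawn is red) = Σ over first color = 7/40 + 21/80 = 7/16.
By Bayes, P(first=red | the second bead drawn is red) = 7/40 / 7/16 = 2/5 ≈ 0.4000.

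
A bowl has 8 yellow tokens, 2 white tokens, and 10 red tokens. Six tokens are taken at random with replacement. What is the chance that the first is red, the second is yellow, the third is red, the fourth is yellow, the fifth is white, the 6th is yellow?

1/625

Multiply the conditional probability of each draw in order, with replacement (the composition resets each draw).
P = (10/20) · (8/20) · (10/20) · (8/20) · (2/20) · (8/20) = 1/625 ≈ 0.0016.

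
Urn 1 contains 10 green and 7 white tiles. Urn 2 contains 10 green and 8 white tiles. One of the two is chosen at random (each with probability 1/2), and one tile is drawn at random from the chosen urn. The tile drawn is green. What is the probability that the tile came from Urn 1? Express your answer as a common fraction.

18/35

P(green | Urn 1) = 10/17; P(green | Urn 2) = 5/9.
P(green) = 1/2·10/17 + 1/2·5/9 = 175/306.
By Bayes' rule, P(Urn 1 | green) = 5/17 / 175/306 = 18/35 ≈ 0.5143.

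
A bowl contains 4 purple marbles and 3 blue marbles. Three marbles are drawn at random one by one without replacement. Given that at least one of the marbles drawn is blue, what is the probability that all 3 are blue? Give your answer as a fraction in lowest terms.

P(all 3 blue) = C(3,3)/C(7,3) = 1/35; P(at least one blue) = 1 − C(4,3)/C(7,3) = 31/35.
Since 'all 3 blue' ⊆ 'at least one blue', P(all 3 | at least one) = 1/35 / 31/35 = 1/31 ≈ 0.0323.

1/31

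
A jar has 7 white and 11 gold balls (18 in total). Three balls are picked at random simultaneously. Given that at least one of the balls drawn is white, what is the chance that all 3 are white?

5/93

P(all 3 white) = C(7,3)/C(18,3) = 35/816; P(at least one white) = 1 − C(11,3)/C(18,3) = 217/272.
Since 'all 3 white' ⊆ 'at least one white', P(all 3 | at least one) = 35/816 / 217/272 = 5/93 ≈ 0.0538.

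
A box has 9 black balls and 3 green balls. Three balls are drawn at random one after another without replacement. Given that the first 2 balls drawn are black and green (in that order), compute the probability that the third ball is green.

1/5

After removing 1 black, 1 green, the box has 2 green out of 10 remaining.
P(third is green | given) = 2/10 = 1/5 ≈ 0.2000.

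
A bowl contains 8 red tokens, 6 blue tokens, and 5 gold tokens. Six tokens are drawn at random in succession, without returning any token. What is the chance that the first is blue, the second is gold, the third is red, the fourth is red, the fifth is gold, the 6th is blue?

5/2907

Multiply the conditional probability of each draw in order, without replacement, so each draw removes one from its color and from the total.
P = (6/19) · (5/18) · (8/17) · (7/16) · (4/15) · (5/14) = 5/2907 ≈ 0.0017.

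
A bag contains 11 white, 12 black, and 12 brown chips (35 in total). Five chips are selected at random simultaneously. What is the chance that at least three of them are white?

2451/14756

Sum the hypergeometric tail for j = 3,…,5 white chips.
Favorable = C(11,3)·C(24,2) + C(11,4)·C(24,1) + C(11,5)·C(24,0) = 53922; total = C(35,5) = 324632.
P = 53922/324632 = 2451/14756 ≈ 0.1661.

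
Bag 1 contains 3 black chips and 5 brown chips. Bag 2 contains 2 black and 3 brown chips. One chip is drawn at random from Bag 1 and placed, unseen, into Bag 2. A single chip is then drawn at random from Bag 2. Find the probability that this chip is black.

19/48

Condition on how many of the transferred chips are black (from Bag 1: 3 black of 8; then Bag 2 has 6 total).
  0 black: C(3,0)C(5,1)/C(8,1) = 5/8; then P = 2/6
  1 black: C(3,1)C(5,0)/C(8,1) = 3/8; then P = 3/6
P(black from Bag 2) = 19/48 ≈ 0.3958.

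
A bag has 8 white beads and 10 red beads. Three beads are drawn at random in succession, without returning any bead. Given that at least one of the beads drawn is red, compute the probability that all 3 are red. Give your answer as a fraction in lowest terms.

P(all 3 red) = C(10,3)/C(18,3) = 5/34; P(at least one red) = 1 − C(8,3)/C(18,3) = 95/102.
Since 'all 3 red' ⊆ 'at least one red', P(all 3 | at least one) = 5/34 / 95/102 = 3/19 ≈ 0.1579.

3/19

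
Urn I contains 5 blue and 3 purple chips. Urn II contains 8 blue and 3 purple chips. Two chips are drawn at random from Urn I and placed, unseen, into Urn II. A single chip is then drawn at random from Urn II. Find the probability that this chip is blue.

37/52

Condition on how many of the transferred chips are blue (from Urn I: 5 blue of 8; then Urn II has 13 total).
  0 blue: C(5,0)C(3,2)/C(8,2) = 3/28; then P = 8/13
  1 blue: C(5,1)C(3,1)/C(8,2) = 15/28; then P = 9/13
  2 blue: C(5,2)C(3,0)/C(8,2) = 5/14; then P = 10/13
P(blue from Urn II) = 37/52 ≈ 0.7115.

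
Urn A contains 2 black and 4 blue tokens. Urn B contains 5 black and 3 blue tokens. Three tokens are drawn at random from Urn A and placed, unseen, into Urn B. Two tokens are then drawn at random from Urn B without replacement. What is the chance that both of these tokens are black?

Condition on how many of the transferred tokens are black (from Urn A: 2 black of 6; then Urn B has 11 total).
  0 black: C(2,0)C(4,3)/C(6,3) = 1/5; then P = C(5,2)/C(11,2) = 2/11
  1 black: C(2,1)C(4,2)/C(6,3) = 3/5; then P = C(6,2)/C(11,2) = 3/11
  2 black: C(2,2)C(4,1)/C(6,3) = 1/5; then P = C(7,2)/C(11,2) = 21/55
P(both black) = 76/275 ≈ 0.2764.

76/275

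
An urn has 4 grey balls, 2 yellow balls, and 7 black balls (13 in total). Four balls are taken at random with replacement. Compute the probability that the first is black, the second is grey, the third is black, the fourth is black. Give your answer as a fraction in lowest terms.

1372/28561

Multiply the conditional probability of each draw in order, with replacement (the composition resets each draw).
P = (7/13) · (4/13) · (7/13) · (7/13) = 1372/28561 ≈ 0.0480.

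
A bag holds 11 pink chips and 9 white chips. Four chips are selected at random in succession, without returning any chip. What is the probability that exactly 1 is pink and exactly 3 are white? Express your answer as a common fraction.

Unordered draws without replacement: count favorable combinations over C(20,4).
Favorable = C(11,1) · C(9,3) = 924; total = C(20,4) = 4845.
P = 924/4845 = 308/1615 ≈ 0.1907.

308/1615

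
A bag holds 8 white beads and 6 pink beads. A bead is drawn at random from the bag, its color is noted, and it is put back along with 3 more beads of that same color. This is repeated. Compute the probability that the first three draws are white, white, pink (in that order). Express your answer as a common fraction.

Track the composition after each reinforcement of +3.
P = (8/14) · (11/17) · (6/20) = 66/595 ≈ 0.1109.

66/595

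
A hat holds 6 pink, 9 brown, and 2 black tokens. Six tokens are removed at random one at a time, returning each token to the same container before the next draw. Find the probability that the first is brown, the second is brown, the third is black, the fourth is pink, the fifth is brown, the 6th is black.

Multiply the conditional probability of each draw in order, with replacement (the composition resets each draw).
P = (9/17) · (9/17) · (2/17) · (6/17) · (9/17) · (2/17) = 17496/24137569 ≈ 0.0007.

17496/24137569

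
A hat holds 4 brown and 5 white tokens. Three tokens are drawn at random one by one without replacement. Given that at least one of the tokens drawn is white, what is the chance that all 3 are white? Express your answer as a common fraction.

1/8

P(all 3 white) = C(5,3)/C(9,3) = 5/42; P(at least one white) = 1 − C(4,3)/C(9,3) = 20/21.
Since 'all 3 white' ⊆ 'at least one white', P(all 3 | at least one) = 5/42 / 20/21 = 1/8 ≈ 0.1250.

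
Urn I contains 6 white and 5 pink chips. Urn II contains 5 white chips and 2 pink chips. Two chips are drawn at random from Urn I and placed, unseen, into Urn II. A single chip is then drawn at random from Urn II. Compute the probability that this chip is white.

67/99

Condition on how many of the transferred chips are white (from Urn I: 6 white of 11; then Urn II has 9 total).
  0 white: C(6,0)C(5,2)/C(11,2) = 2/11; then P = 5/9
  1 white: C(6,1)C(5,1)/C(11,2) = 6/11; then P = 6/9
  2 white: C(6,2)C(5,0)/C(11,2) = 3/11; then P = 7/9
P(white from Urn II) = 67/99 ≈ 0.6768.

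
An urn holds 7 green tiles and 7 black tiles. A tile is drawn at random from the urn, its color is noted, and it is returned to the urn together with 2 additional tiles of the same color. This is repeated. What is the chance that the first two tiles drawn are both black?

After a black draw the urn holds 9 black out of 16.
P = (7/14)·(9/16) = 9/32 ≈ 0.2812.

9/32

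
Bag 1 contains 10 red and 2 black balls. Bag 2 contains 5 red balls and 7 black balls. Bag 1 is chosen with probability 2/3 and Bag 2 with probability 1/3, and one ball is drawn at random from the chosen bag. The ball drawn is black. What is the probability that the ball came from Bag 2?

7/11

P(black | Bag 1) = 1/6; P(black | Bag 2) = 7/12.
P(black) = 2/3·1/6 + 1/3·7/12 = 11/36.
By Bayes' rule, P(Bag 2 | black) = 7/36 / 11/36 = 7/11 ≈ 0.6364.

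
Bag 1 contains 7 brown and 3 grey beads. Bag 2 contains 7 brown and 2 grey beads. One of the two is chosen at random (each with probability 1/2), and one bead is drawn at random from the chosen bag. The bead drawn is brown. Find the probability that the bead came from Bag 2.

10/19

P(brown | Bag 1) = 7/10; P(brown | Bag 2) = 7/9.
P(brown) = 1/2·7/10 + 1/2·7/9 = 133/180.
By Bayes' rule, P(Bag 2 | brown) = 7/18 / 133/180 = 10/19 ≈ 0.5263.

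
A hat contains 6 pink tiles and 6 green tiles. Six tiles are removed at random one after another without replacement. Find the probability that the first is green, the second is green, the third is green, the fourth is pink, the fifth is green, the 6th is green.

Multiply the conditional probability of each draw in order, without replacement, so each draw removes one from its color and from the total.
P = (6/12) · (5/11) · (4/10) · (6/9) · (3/8) · (2/7) = 1/154 ≈ 0.0065.

1/154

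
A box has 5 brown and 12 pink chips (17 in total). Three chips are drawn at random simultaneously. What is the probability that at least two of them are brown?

Sum the hypergeometric tail for j = 2,…,3 brown chips.
Favorable = C(5,2)·C(12,1) + C(5,3)·C(12,0) = 130; total = C(17,3) = 680.
P = 130/680 = 13/68 ≈ 0.1912.

13/68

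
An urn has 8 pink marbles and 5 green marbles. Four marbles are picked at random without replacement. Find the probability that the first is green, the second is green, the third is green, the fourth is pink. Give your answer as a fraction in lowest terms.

4/143

Multiply the conditional probability of each draw in order, without replacement, so each draw removes one from its color and from the total.
P = (5/13) · (4/12) · (3/11) · (8/10) = 4/143 ≈ 0.0280.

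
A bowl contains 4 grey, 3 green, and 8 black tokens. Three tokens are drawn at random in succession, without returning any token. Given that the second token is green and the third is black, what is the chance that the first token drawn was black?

7/13

P(first=black and the second token is green and the third is black) = (8/15)·(3/14)·(7/13) = 4/65.
P(E) = Σ over first color = 16/455 + 8/455 + 4/65 = 4/35.
By Bayes, P(first=black | E) = 4/65 / 4/35 = 7/13 ≈ 0.5385.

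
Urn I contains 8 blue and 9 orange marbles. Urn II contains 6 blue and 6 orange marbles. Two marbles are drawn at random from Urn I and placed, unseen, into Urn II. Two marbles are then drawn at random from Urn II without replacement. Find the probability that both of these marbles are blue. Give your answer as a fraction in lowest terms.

709/3094

Condition on how many of the transferred marbles are blue (from Urn I: 8 blue of 17; then Urn II has 14 total).
  0 blue: C(8,0)C(9,2)/C(17,2) = 9/34; then P = C(6,2)/C(14,2) = 15/91
  1 blue: C(8,1)C(9,1)/C(17,2) = 9/17; then P = C(7,2)/C(14,2) = 3/13
  2 blue: C(8,2)C(9,0)/C(17,2) = 7/34; then P = C(8,2)/C(14,2) = 4/13
P(both blue) = 709/3094 ≈ 0.2292.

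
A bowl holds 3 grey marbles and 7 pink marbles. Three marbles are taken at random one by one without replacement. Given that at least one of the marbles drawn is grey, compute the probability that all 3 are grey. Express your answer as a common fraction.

P(all 3 grey) = C(3,3)/C(10,3) = 1/120; P(at least one grey) = 1 − C(7,3)/C(10,3) = 17/24.
Since 'all 3 grey' ⊆ 'at least one grey', P(all 3 | at least one) = 1/120 / 17/24 = 1/85 ≈ 0.0118.

1/85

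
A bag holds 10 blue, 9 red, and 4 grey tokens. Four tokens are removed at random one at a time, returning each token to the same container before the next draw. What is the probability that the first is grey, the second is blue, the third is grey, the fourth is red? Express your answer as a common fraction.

1440/279841

Multiply the conditional probability of each draw in order, with replacement (the composition resets each draw).
P = (4/23) · (10/23) · (4/23) · (9/23) = 1440/279841 ≈ 0.0051.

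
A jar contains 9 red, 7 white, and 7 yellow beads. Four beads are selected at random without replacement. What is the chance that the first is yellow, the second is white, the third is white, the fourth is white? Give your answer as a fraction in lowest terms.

7/1012

Multiply the conditional probability of each draw in order, without replacement, so each draw removes one from its color and from the total.
P = (7/23) · (7/22) · (6/21) · (5/20) = 7/1012 ≈ 0.0069.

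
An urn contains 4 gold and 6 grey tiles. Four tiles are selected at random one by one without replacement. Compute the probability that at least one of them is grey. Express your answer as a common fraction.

Use the complement: P(at least one grey) = 1 − P(no grey).
P(none) = C(4,4)/C(10,4) = 1/210.
So P = 1 − 1/210 = 209/210 ≈ 0.9952.

209/210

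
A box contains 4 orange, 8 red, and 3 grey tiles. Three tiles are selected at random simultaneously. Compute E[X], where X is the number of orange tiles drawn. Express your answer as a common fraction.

By linearity of expectation, E[X] = Σ P(draw i is orange); by symmetry each draw (even without replacement) has P(orange) = 4/15.
E[X] = 3 · 4/15 = 4/5 ≈ 0.8000.

4/5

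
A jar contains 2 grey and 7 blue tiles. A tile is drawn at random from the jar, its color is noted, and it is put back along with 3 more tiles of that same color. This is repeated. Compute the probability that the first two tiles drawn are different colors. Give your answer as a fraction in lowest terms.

Either blue then grey, or grey then blue; after the first draw the total is 12.
P = (7/9)·(2/12) + (2/9)·(7/12) = 7/27 ≈ 0.2593.

7/27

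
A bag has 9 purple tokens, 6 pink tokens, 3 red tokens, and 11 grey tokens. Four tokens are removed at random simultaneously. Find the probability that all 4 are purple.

Unordered draws without replacement: count favorable combinations over C(29,4).
Favorable = C(9,4) · C(6,0) · C(3,0) · C(11,0) = 126; total = C(29,4) = 23751.
P = 126/23751 = 2/377 ≈ 0.0053.

2/377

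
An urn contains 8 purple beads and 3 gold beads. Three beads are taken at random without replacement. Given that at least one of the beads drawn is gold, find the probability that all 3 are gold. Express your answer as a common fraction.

P(all 3 gold) = C(3,3)/C(11,3) = 1/165; P(at least one gold) = 1 − C(8,3)/C(11,3) = 109/165.
Since 'all 3 gold' ⊆ 'at least one gold', P(all 3 | at least one) = 1/165 / 109/165 = 1/109 ≈ 0.0092.

1/109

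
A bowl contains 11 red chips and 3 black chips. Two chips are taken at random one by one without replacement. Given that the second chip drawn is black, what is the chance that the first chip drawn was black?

2/13

P(first=black and the second chip drawn is black) = (3/14)·(2/13) = 3/91.
P(the second chip drawn is black) = Σ over first color = 33/182 + 3/91 = 3/14.
By Bayes, P(first=black | the second chip drawn is black) = 3/91 / 3/14 = 2/13 ≈ 0.1538.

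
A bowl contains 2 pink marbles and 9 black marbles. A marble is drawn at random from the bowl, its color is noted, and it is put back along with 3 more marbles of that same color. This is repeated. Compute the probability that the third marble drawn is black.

9/11

Sum over the four possibilities for the first two draws (black/not-black each), tracking how the black count and total change by +3 per draw.
P(third is black) = 9/11 ≈ 0.8182. (In a Pólya urn every draw has the same marginal probability 9/11.)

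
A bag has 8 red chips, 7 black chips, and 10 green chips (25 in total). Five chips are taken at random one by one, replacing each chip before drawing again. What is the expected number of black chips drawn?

7/5

By linearity of expectation, E[X] = Σ P(draw i is black); each independent draw has P(black) = 7/25.
E[X] = 5 · 7/25 = 7/5 ≈ 1.4000.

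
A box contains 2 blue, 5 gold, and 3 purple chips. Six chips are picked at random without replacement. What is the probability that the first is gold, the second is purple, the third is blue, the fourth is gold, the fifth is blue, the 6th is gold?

Multiply the conditional probability of each draw in order, without replacement, so each draw removes one from its color and from the total.
P = (5/10) · (3/9) · (2/8) · (4/7) · (1/6) · (3/5) = 1/420 ≈ 0.0024.

1/420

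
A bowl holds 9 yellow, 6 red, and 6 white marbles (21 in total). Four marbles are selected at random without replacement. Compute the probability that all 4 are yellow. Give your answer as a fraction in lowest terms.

2/95

Unordered draws without replacement: count favorable combinations over C(21,4).
Favorable = C(9,4) · C(6,0) · C(6,0) = 126; total = C(21,4) = 5985.
P = 126/5985 = 2/95 ≈ 0.0211.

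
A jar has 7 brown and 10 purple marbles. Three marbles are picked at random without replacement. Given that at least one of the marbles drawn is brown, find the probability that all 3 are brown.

P(all 3 brown) = C(7,3)/C(17,3) = 7/136; P(at least one brown) = 1 − C(10,3)/C(17,3) = 14/17.
Since 'all 3 brown' ⊆ 'at least one brown', P(all 3 | at least one) = 7/136 / 14/17 = 1/16 ≈ 0.0625.

1/16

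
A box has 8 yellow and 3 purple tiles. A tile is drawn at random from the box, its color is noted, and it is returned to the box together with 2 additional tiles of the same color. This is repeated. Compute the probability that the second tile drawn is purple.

Condition on the first draw. If first is purple (prob 3/11), second-purple has prob (5)/(13); if not (prob 8/11), it has prob 3/(13).
P = (3/11)·(5/13) + (8/11)·(3/13) = 3/11 ≈ 0.2727.

3/11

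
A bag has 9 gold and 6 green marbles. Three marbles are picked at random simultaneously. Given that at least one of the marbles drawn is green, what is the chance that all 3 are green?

20/371

P(all 3 green) = C(6,3)/C(15,3) = 4/91; P(at least one green) = 1 − C(9,3)/C(15,3) = 53/65.
Since 'all 3 green' ⊆ 'at least one green', P(all 3 | at least one) = 4/91 / 53/65 = 20/371 ≈ 0.0539.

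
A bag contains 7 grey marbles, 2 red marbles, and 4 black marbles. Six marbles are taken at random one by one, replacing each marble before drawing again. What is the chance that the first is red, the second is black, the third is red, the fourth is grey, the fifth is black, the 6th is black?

1792/4826809

Multiply the conditional probability of each draw in order, with replacement (the composition resets each draw).
P = (2/13) · (4/13) · (2/13) · (7/13) · (4/13) · (4/13) = 1792/4826809 ≈ 0.0004.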